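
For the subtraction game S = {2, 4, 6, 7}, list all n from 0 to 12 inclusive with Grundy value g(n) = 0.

0, 1, 9, 10

Compute g(0), g(1), … for moves {2, 4, 6, 7}:
g(0) = mex{} = 0
g(1) = mex{} = 0
g(2) = mex{0} = 1
g(3) = mex{0} = 1
g(4) = mex{0,1} = 2
g(5) = mex{0,1} = 2
g(6) = mex{0,1,2} = 3
g(7) = mex{0,1,2} = 3
g(8) = mex{0,1,2,3} = 4
g(9) = mex{1,2,3} = 0
g(10) = mex{1,2,3,4} = 0
g(11) = mex{0,2,3} = 1
g(12) = mex{0,2,3,4} = 1
The P-positions (g = 0) in 0..12 are 0, 1, 9, 10.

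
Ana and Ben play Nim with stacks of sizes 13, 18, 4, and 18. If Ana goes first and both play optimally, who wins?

Nim-sum: 13 ⊕ 18 ⊕ 4 ⊕ 18 = 9.
The nim-sum is 9 ≠ 0, so this is an N-position: the player to move can win; Ana has a winning move.

Ana wins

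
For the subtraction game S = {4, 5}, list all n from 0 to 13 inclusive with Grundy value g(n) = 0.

0, 1, 2, 3, 9, 10, 11, 12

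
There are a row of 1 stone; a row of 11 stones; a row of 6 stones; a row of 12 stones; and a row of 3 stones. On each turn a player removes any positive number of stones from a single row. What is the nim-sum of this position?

3

Compute the nim-sum pairwise:
1 XOR 11 = 10
10 XOR 6 = 12
12 XOR 12 = 0
0 XOR 3 = 3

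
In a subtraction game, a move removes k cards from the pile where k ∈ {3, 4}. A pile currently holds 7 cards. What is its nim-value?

Compute g(0), g(1), … for moves {3, 4}:
k:     0  1  2  3  4  5  6  7
g(k):  0  0  0  1  1  1  2  0
So g(7) = 0.

0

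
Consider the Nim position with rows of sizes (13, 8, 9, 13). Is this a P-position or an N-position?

Write each in binary and XOR column by column:
  1101  (13)
  1000  (8)
  1001  (9)
  1101  (13)
  ----
  0001  (1)
The nim-sum is 1 ≠ 0, so this is an N-position: the player to move can win.

N-position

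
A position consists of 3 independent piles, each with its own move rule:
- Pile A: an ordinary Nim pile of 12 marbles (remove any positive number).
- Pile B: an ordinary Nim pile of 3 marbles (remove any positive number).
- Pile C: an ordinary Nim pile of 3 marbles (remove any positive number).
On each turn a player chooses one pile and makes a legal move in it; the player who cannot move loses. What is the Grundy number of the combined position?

12

Pile A is a plain Nim pile of size 12, so its Grundy value is 12.
Pile B is a plain Nim pile of size 3, so its Grundy value is 3.
Pile C is a plain Nim pile of size 3, so its Grundy value is 3.
By the Sprague-Grundy theorem, the Grundy value of a sum of independent games is the XOR of the component values.
Combined value = 12 ⊕ 3 ⊕ 3 = 12.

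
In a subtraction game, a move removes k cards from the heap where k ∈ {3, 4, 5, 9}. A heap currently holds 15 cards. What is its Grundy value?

0

Compute g(0), g(1), … for moves {3, 4, 5, 9}:
k:     0  1  2  3  4  5  6  7  8  9 10 11 12 13 14 15
g(k):  0  0  0  1  1  1  2  2  0  3  3  1  4  2  0  0
So g(15) = 0.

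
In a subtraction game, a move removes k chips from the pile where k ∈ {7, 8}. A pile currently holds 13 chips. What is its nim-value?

Grundy values for subtraction set {7, 8}:
k:     0  1  2  3  4  5  6  7  8  9 10 11 12 13
g(k):  0  0  0  0  0  0  0  1  1  1  1  1  1  1
So g(13) = 1.

1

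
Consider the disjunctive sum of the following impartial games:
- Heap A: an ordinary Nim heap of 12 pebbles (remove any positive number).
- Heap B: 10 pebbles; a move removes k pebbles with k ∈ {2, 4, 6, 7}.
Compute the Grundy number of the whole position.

12

Heap A is a plain Nim heap of size 12, so its Grundy value is 12.
Grundy values for heap B (subtraction set {2, 4, 6, 7}):
k:     0  1  2  3  4  5  6  7  8  9 10
g(k):  0  0  1  1  2  2  3  3  4  0  0
So g(10) = 0.
By the Sprague-Grundy theorem, the Grundy value of a sum of independent games is the XOR of the component values.
Combined value = 12 ⊕ 0 = 12.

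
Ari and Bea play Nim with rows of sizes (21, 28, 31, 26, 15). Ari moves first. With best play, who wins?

Write each in binary and XOR column by column:
  10101  (21)
  11100  (28)
  11111  (31)
  11010  (26)
  01111  (15)
  -----
  00011  (3)
The nim-sum is 3 ≠ 0, so this is an N-position: the player to move can win; Ari has a winning move.

Ari wins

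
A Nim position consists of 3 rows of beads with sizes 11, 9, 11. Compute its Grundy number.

In binary:
  1011  (11)
  1001  (9)
  1011  (11)
  ----
  1001  (9)

9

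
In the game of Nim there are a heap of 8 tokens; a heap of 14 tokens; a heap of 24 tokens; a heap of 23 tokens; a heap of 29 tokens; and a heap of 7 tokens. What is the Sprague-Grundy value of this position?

Nim-sum: 8 XOR 14 XOR 24 XOR 23 XOR 29 XOR 7 = 19.

19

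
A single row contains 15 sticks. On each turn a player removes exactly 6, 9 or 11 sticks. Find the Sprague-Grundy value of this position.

2

Compute g(0), g(1), … for moves {6, 9, 11}:
k:     0  1  2  3  4  5  6  7  8  9 10 11 12 13 14 15
g(k):  0  0  0  0  0  0  1  1  1  1  1  1  2  2  2  2
So g(15) = 2.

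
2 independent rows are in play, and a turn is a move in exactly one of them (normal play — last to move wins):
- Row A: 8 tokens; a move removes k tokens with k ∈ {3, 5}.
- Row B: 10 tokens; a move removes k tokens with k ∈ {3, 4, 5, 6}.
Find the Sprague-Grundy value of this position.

0

Grundy values for row A (subtraction set {3, 5}):
k:     0  1  2  3  4  5  6  7  8
g(k):  0  0  0  1  1  1  2  2  0
So g(8) = 0.
For row B, compute g(0), g(1), … with moves {3, 4, 5, 6}:
k:     0  1  2  3  4  5  6  7  8  9 10
g(k):  0  0  0  1  1  1  2  2  2  0  0
So g(10) = 0.
By the Sprague-Grundy theorem, the Grundy value of a sum of independent games is the XOR of the component values.
Combined value = 0 ⊕ 0 = 0.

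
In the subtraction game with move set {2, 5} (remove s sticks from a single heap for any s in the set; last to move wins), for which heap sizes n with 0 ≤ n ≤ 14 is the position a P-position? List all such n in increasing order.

0, 1, 4, 7, 8, 11, 14

Grundy values for subtraction set {2, 5}:
k:     0  1  2  3  4  5  6  7  8  9 10 11 12 13 14
g(k):  0  0  1  1  0  2  1  0  0  1  1  0  2  1  0
The P-positions (g = 0) in 0..14 are 0, 1, 4, 7, 8, 11, 14.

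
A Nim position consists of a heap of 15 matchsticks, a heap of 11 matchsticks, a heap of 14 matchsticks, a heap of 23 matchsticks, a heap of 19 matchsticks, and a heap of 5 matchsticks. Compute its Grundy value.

11

Compute the nim-sum pairwise:
15 ^ 11 = 4
4 ^ 14 = 10
10 ^ 23 = 29
29 ^ 19 = 14
14 ^ 5 = 11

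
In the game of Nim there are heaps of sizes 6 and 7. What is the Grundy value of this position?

Compute the nim-sum pairwise:
6 ⊕ 7 = 1

1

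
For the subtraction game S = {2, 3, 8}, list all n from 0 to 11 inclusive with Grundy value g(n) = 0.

0, 1, 5, 6, 10, 11

Grundy values for subtraction set {2, 3, 8}:
g(0) = mex{} = 0
g(1) = mex{} = 0
g(2) = mex{0} = 1
g(3) = mex{0} = 1
g(4) = mex{0,1} = 2
g(5) = mex{1} = 0
g(6) = mex{1,2} = 0
g(7) = mex{0,2} = 1
g(8) = mex{0} = 1
g(9) = mex{0,1} = 2
g(10) = mex{1} = 0
g(11) = mex{1,2} = 0
The P-positions (g = 0) in 0..11 are 0, 1, 5, 6, 10, 11.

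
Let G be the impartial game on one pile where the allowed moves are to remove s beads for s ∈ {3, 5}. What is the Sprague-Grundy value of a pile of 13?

1

Grundy values for subtraction set {3, 5}:
k:     0  1  2  3  4  5  6  7  8  9 10 11 12 13
g(k):  0  0  0  1  1  1  2  2  0  0  0  1  1  1
So g(13) = 1.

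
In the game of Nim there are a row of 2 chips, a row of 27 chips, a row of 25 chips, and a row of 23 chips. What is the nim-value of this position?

23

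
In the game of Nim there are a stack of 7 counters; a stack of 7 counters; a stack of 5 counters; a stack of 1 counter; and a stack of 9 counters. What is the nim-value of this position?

Write each in binary and XOR column by column:
  0111  (7)
  0111  (7)
  0101  (5)
  0001  (1)
  1001  (9)
  ----
  1101  (13)

13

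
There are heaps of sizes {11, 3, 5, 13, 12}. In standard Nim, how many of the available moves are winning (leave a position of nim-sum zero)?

3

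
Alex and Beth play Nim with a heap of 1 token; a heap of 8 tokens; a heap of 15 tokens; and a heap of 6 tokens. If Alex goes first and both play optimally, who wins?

Beth wins

In binary:
  0001  (1)
  1000  (8)
  1111  (15)
  0110  (6)
  ----
  0000  (0)
The nim-sum is 0, so this is a P-position: the player to move is in a losing position under optimal play; Alex is about to move from it and so loses — Beth wins.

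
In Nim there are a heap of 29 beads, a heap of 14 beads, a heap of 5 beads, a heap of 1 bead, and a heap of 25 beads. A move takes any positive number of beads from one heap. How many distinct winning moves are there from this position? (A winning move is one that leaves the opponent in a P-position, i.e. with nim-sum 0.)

Compute the nim-sum pairwise:
29 ⊕ 14 = 19
19 ⊕ 5 = 22
22 ⊕ 1 = 23
23 ⊕ 25 = 14
The overall nim-sum is X = 14. A heap of size p has a winning move iff p XOR X < p (reduce it to p XOR X).
  29: 29 XOR 14 = 19 < 29 — winning move (to 19).
  14: 14 XOR 14 = 0 < 14 — winning move (to 0).
  5: 5 XOR 14 = 11 ≥ 5 — no move.
  1: 1 XOR 14 = 15 ≥ 1 — no move.
  25: 25 XOR 14 = 23 < 25 — winning move (to 23).
That gives 3 winning moves.

3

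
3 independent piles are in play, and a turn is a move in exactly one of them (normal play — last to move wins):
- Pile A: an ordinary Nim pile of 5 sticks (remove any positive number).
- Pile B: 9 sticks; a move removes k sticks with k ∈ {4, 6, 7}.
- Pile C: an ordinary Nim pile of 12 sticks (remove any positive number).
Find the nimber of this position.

Pile A is a plain Nim pile of size 5, so its Grundy value is 5.
Build the Grundy sequence for pile B with g(k) = mex{g(k−s) : s ∈ {4, 6, 7}, s ≤ k}:
g(0) = mex{} = 0
g(1) = mex{} = 0
g(2) = mex{} = 0
g(3) = mex{} = 0
g(4) = mex{0} = 1
g(5) = mex{0} = 1
g(6) = mex{0} = 1
g(7) = mex{0} = 1
g(8) = mex{0,1} = 2
g(9) = mex{0,1} = 2
So g(9) = 2.
Pile C is a plain Nim pile of size 12, so its Grundy value is 12.
By the Sprague-Grundy theorem, the Grundy value of a sum of independent games is the XOR of the component values.
Combined value = 5 ⊕ 2 ⊕ 12 = 11.

11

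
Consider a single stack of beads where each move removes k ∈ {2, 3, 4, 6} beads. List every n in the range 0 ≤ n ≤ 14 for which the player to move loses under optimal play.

Build the Grundy sequence with g(k) = mex{g(k−s) : s ∈ {2, 3, 4, 6}, s ≤ k}:
k:     0  1  2  3  4  5  6  7  8  9 10 11 12 13 14
g(k):  0  0  1  1  2  2  3  3  0  0  1  1  2  2  3
The P-positions (g = 0) in 0..14 are 0, 1, 8, 9.

0, 1, 8, 9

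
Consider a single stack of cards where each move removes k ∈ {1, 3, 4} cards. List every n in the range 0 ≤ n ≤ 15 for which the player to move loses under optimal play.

Build the Grundy sequence with g(k) = mex{g(k−s) : s ∈ {1, 3, 4}, s ≤ k}:
k:     0  1  2  3  4  5  6  7  8  9 10 11 12 13 14 15
g(k):  0  1  0  1  2  3  2  0  1  0  1  2  3  2  0  1
The P-positions (g = 0) in 0..15 are 0, 2, 7, 9, 14.

0, 2, 7, 9, 14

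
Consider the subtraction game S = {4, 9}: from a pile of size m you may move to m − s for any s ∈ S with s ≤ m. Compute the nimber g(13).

Compute g(0), g(1), … for moves {4, 9}:
k:     0  1  2  3  4  5  6  7  8  9 10 11 12 13
g(k):  0  0  0  0  1  1  1  1  0  2  2  2  1  0
So g(13) = 0.

0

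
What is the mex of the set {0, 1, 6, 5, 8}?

The values 0, 1 are all present; 2 is the first non-negative integer missing from the set.

2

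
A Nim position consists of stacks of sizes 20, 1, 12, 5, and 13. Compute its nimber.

17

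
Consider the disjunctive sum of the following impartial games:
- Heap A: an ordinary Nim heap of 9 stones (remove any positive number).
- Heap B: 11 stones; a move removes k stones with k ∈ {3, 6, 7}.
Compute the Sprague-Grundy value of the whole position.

9

Heap A is a plain Nim heap of size 9, so its Grundy value is 9.
For heap B, compute g(0), g(1), … with moves {3, 6, 7}:
k:     0  1  2  3  4  5  6  7  8  9 10 11
g(k):  0  0  0  1  1  1  2  2  2  3  0  0
So g(11) = 0.
The value of a disjunctive sum is the nim-sum of the parts.
Combined value = 9 ⊕ 0 = 9.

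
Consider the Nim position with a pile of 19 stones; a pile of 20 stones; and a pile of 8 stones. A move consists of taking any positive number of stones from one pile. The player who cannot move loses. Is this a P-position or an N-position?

N-position

Compute the nim-sum pairwise:
19 ⊕ 20 = 7
7 ⊕ 8 = 15
The nim-sum is 15 ≠ 0, so this is an N-position: the player to move can win.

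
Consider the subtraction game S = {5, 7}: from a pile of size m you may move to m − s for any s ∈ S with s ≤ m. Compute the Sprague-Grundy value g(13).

0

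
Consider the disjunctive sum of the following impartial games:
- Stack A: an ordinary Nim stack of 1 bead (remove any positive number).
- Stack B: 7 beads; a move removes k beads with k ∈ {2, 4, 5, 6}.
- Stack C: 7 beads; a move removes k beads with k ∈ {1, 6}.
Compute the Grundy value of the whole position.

2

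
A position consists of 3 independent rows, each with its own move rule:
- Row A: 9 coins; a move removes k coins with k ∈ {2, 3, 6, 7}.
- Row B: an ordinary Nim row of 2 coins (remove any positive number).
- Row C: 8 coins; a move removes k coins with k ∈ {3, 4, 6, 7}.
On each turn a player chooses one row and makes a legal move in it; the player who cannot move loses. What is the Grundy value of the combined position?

Grundy values for row A (subtraction set {2, 3, 6, 7}):
g(0) = mex{} = 0
g(1) = mex{} = 0
g(2) = mex{0} = 1
g(3) = mex{0} = 1
g(4) = mex{0,1} = 2
g(5) = mex{1} = 0
g(6) = mex{0,1,2} = 3
g(7) = mex{0,2} = 1
g(8) = mex{0,1,3} = 2
g(9) = mex{1,3} = 0
So g(9) = 0.
Row B is a plain Nim row of size 2, so its Grundy value is 2.
For row C, compute g(0), g(1), … with moves {3, 4, 6, 7}:
k:     0  1  2  3  4  5  6  7  8
g(k):  0  0  0  1  1  1  2  2  2
So g(8) = 2.
The value of a disjunctive sum is the nim-sum of the parts.
Combined value = 0 XOR 2 XOR 2 = 0.

0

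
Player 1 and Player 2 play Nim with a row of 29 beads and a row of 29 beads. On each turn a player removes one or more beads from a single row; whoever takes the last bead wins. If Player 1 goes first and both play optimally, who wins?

Player 2 wins

Nim-sum: 29 ⊕ 29 = 0.
The nim-sum is 0, so this is a P-position: the player to move is in a losing position under optimal play; Player 1 is about to move from it and so loses — Player 2 wins.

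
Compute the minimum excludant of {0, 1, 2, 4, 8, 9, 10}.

The values 0, 1, 2 are all present; 3 is the first non-negative integer missing from the set.

3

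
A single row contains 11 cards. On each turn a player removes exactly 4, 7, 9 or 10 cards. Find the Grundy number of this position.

2

Compute g(0), g(1), … for moves {4, 7, 9, 10}:
k:     0  1  2  3  4  5  6  7  8  9 10 11
g(k):  0  0  0  0  1  1  1  1  2  2  2  2
So g(11) = 2.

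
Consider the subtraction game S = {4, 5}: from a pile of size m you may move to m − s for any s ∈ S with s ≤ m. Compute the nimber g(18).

0

Build the Grundy sequence with g(k) = mex{g(k−s) : s ∈ {4, 5}, s ≤ k}:
k:     0  1  2  3  4  5  6  7  8  9 10 11 12 13 14 15 16 17 18
g(k):  0  0  0  0  1  1  1  1  2  0  0  0  0  1  1  1  1  2  0
So g(18) = 0.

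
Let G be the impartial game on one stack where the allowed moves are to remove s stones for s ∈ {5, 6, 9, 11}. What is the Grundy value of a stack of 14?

2

Build the Grundy sequence with g(k) = mex{g(k−s) : s ∈ {5, 6, 9, 11}, s ≤ k}:
k:     0  1  2  3  4  5  6  7  8  9 10 11 12 13 14
g(k):  0  0  0  0  0  1  1  1  1  1  2  2  2  2  2
So g(14) = 2.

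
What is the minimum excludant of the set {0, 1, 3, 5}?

2

The values 0, 1 are all present; 2 is the first non-negative integer missing from the set.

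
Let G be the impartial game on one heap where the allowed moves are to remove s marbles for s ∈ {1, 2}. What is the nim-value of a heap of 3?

0

Compute g(0), g(1), … for moves {1, 2}:
k:     0  1  2  3
g(k):  0  1  2  0
So g(3) = 0.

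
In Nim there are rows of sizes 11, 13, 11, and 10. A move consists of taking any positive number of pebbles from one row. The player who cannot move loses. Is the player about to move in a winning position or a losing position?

Winning position

Nim-sum: 11 XOR 13 XOR 11 XOR 10 = 7.
The nim-sum is 7 ≠ 0, so this is an N-position: the player to move can win.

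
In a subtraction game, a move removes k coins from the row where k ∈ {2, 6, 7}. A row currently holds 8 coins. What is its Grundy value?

2

Build the Grundy sequence with g(k) = mex{g(k−s) : s ∈ {2, 6, 7}, s ≤ k}:
k:     0  1  2  3  4  5  6  7  8
g(k):  0  0  1  1  0  0  1  1  2
So g(8) = 2.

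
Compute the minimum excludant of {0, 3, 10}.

1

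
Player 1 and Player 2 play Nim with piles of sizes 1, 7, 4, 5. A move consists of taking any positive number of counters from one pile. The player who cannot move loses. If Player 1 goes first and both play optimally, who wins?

In binary:
  001  (1)
  111  (7)
  100  (4)
  101  (5)
  ---
  111  (7)
The nim-sum is 7 ≠ 0, so this is an N-position: the player to move can win; Player 1 has a winning move.

Player 1 wins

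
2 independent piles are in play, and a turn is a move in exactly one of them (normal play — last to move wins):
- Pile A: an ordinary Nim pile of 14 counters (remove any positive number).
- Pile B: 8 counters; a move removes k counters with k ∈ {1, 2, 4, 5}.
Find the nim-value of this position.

Pile A is a plain Nim pile of size 14, so its Grundy value is 14.
For pile B, compute g(0), g(1), … with moves {1, 2, 4, 5}:
g(0) = mex{} = 0
g(1) = mex{0} = 1
g(2) = mex{0,1} = 2
g(3) = mex{1,2} = 0
g(4) = mex{0,2} = 1
g(5) = mex{0,1} = 2
g(6) = mex{1,2} = 0
g(7) = mex{0,2} = 1
g(8) = mex{0,1} = 2
So g(8) = 2.
By the Sprague-Grundy theorem, the Grundy value of a sum of independent games is the XOR of the component values.
Combined value = 14 ⊕ 2 = 12.

12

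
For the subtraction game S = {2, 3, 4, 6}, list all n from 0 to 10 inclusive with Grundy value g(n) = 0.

0, 1, 8, 9

Compute g(0), g(1), … for moves {2, 3, 4, 6}:
k:     0  1  2  3  4  5  6  7  8  9 10
g(k):  0  0  1  1  2  2  3  3  0  0  1
The P-positions (g = 0) in 0..10 are 0, 1, 8, 9.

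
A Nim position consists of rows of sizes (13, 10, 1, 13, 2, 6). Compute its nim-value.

Compute the nim-sum pairwise:
13 ⊕ 10 = 7
7 ⊕ 1 = 6
6 ⊕ 13 = 11
11 ⊕ 2 = 9
9 ⊕ 6 = 15

15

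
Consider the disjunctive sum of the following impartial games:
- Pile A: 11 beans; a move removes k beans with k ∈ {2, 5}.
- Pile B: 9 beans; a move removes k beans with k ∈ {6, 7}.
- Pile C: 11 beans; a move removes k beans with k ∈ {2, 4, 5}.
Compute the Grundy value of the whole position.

3

Build the Grundy sequence for pile A with g(k) = mex{g(k−s) : s ∈ {2, 5}, s ≤ k}:
g(0) = mex{} = 0
g(1) = mex{} = 0
g(2) = mex{0} = 1
g(3) = mex{0} = 1
g(4) = mex{1} = 0
g(5) = mex{0,1} = 2
g(6) = mex{0} = 1
g(7) = mex{1,2} = 0
g(8) = mex{1} = 0
g(9) = mex{0} = 1
g(10) = mex{0,2} = 1
g(11) = mex{1} = 0
So g(11) = 0.
For pile B, compute g(0), g(1), … with moves {6, 7}:
k:     0  1  2  3  4  5  6  7  8  9
g(k):  0  0  0  0  0  0  1  1  1  1
So g(9) = 1.
Grundy values for pile C (subtraction set {2, 4, 5}):
k:     0  1  2  3  4  5  6  7  8  9 10 11
g(k):  0  0  1  1  2  2  3  0  0  1  1  2
So g(11) = 2.
By the Sprague-Grundy theorem, the Grundy value of a sum of independent games is the XOR of the component values.
Combined value = 0 ⊕ 1 ⊕ 2 = 3.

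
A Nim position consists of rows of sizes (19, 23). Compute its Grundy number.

Nim-sum: 19 ⊕ 23 = 4.

4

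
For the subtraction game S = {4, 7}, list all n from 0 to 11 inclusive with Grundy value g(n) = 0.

0, 1, 2, 3, 11

Build the Grundy sequence with g(k) = mex{g(k−s) : s ∈ {4, 7}, s ≤ k}:
g(0) = mex{} = 0
g(1) = mex{} = 0
g(2) = mex{} = 0
g(3) = mex{} = 0
g(4) = mex{0} = 1
g(5) = mex{0} = 1
g(6) = mex{0} = 1
g(7) = mex{0} = 1
g(8) = mex{0,1} = 2
g(9) = mex{0,1} = 2
g(10) = mex{0,1} = 2
g(11) = mex{1} = 0
The P-positions (g = 0) in 0..11 are 0, 1, 2, 3, 11.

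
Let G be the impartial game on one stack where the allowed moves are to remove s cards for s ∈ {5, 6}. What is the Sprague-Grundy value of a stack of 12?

Compute g(0), g(1), … for moves {5, 6}:
k:     0  1  2  3  4  5  6  7  8  9 10 11 12
g(k):  0  0  0  0  0  1  1  1  1  1  2  0  0
So g(12) = 0.

0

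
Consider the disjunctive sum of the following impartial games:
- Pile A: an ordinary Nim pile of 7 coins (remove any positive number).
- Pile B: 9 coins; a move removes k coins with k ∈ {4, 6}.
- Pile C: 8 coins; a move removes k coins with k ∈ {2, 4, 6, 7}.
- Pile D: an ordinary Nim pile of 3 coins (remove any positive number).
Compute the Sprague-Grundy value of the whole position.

Pile A is a plain Nim pile of size 7, so its Grundy value is 7.
Grundy values for pile B (subtraction set {4, 6}):
k:     0  1  2  3  4  5  6  7  8  9
g(k):  0  0  0  0  1  1  1  1  2  2
So g(9) = 2.
Grundy values for pile C (subtraction set {2, 4, 6, 7}):
k:     0  1  2  3  4  5  6  7  8
g(k):  0  0  1  1  2  2  3  3  4
So g(8) = 4.
Pile D is a plain Nim pile of size 3, so its Grundy value is 3.
By the Sprague-Grundy theorem, the Grundy value of a sum of independent games is the XOR of the component values.
Combined value = 7 ⊕ 2 ⊕ 4 ⊕ 3 = 2.

2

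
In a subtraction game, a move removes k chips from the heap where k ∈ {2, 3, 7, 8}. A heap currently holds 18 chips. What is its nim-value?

1

Build the Grundy sequence with g(k) = mex{g(k−s) : s ∈ {2, 3, 7, 8}, s ≤ k}:
k:     0  1  2  3  4  5  6  7  8  9 10 11 12 13 14 15 16 17 18
g(k):  0  0  1  1  2  0  0  1  1  2  0  0  1  1  2  0  0  1  1
So g(18) = 1.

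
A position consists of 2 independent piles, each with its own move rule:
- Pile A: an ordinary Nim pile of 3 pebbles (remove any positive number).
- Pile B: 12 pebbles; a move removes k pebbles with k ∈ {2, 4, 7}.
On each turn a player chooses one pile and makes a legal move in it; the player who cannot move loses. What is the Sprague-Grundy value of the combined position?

3

Pile A is a plain Nim pile of size 3, so its Grundy value is 3.
Grundy values for pile B (subtraction set {2, 4, 7}):
g(0) = mex{} = 0
g(1) = mex{} = 0
g(2) = mex{0} = 1
g(3) = mex{0} = 1
g(4) = mex{0,1} = 2
g(5) = mex{0,1} = 2
g(6) = mex{1,2} = 0
g(7) = mex{0,1,2} = 3
g(8) = mex{0,2} = 1
g(9) = mex{1,2,3} = 0
g(10) = mex{0,1} = 2
g(11) = mex{0,2,3} = 1
g(12) = mex{1,2} = 0
So g(12) = 0.
By the Sprague-Grundy theorem, the Grundy value of a sum of independent games is the XOR of the component values.
Combined value = 3 ⊕ 0 = 3.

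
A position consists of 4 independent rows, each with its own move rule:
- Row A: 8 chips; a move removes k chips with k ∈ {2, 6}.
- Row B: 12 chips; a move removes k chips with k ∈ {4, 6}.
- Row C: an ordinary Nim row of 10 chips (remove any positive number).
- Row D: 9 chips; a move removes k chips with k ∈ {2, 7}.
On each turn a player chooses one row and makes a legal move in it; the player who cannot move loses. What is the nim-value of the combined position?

10

Grundy values for row A (subtraction set {2, 6}):
k:     0  1  2  3  4  5  6  7  8
g(k):  0  0  1  1  0  0  1  1  0
So g(8) = 0.
Grundy values for row B (subtraction set {4, 6}):
g(0) = mex{} = 0
g(1) = mex{} = 0
g(2) = mex{} = 0
g(3) = mex{} = 0
g(4) = mex{0} = 1
g(5) = mex{0} = 1
g(6) = mex{0} = 1
g(7) = mex{0} = 1
g(8) = mex{0,1} = 2
g(9) = mex{0,1} = 2
g(10) = mex{1} = 0
g(11) = mex{1} = 0
g(12) = mex{1,2} = 0
So g(12) = 0.
Row C is a plain Nim row of size 10, so its Grundy value is 10.
For row D, compute g(0), g(1), … with moves {2, 7}:
g(0) = mex{} = 0
g(1) = mex{} = 0
g(2) = mex{0} = 1
g(3) = mex{0} = 1
g(4) = mex{1} = 0
g(5) = mex{1} = 0
g(6) = mex{0} = 1
g(7) = mex{0} = 1
g(8) = mex{0,1} = 2
g(9) = mex{1} = 0
So g(9) = 0.
By the Sprague-Grundy theorem, the Grundy value of a sum of independent games is the XOR of the component values.
Combined value = 0 XOR 0 XOR 10 XOR 0 = 10.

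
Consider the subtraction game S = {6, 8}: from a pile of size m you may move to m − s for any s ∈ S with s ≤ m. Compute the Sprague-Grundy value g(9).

Build the Grundy sequence with g(k) = mex{g(k−s) : s ∈ {6, 8}, s ≤ k}:
k:     0  1  2  3  4  5  6  7  8  9
g(k):  0  0  0  0  0  0  1  1  1  1
So g(9) = 1.

1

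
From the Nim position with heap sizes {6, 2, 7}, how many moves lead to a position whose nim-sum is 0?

Write each in binary and XOR column by column:
  110  (6)
  010  (2)
  111  (7)
  ---
  011  (3)
The overall nim-sum is X = 3. A heap of size p has a winning move iff p XOR X < p (reduce it to p XOR X).
  6: 6 XOR 3 = 5 < 6 — winning move (to 5).
  2: 2 XOR 3 = 1 < 2 — winning move (to 1).
  7: 7 XOR 3 = 4 < 7 — winning move (to 4).
That gives 3 winning moves.

3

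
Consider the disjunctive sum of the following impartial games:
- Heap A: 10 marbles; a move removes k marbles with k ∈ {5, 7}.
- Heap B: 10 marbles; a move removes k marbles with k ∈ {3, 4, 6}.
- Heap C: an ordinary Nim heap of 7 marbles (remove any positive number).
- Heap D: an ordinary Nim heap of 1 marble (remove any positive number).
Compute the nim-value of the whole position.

4

Grundy values for heap A (subtraction set {5, 7}):
g(0) = mex{} = 0
g(1) = mex{} = 0
g(2) = mex{} = 0
g(3) = mex{} = 0
g(4) = mex{} = 0
g(5) = mex{0} = 1
g(6) = mex{0} = 1
g(7) = mex{0} = 1
g(8) = mex{0} = 1
g(9) = mex{0} = 1
g(10) = mex{0,1} = 2
So g(10) = 2.
For heap B, compute g(0), g(1), … with moves {3, 4, 6}:
g(0) = mex{} = 0
g(1) = mex{} = 0
g(2) = mex{} = 0
g(3) = mex{0} = 1
g(4) = mex{0} = 1
g(5) = mex{0} = 1
g(6) = mex{0,1} = 2
g(7) = mex{0,1} = 2
g(8) = mex{0,1} = 2
g(9) = mex{1,2} = 0
g(10) = mex{1,2} = 0
So g(10) = 0.
Heap C is a plain Nim heap of size 7, so its Grundy value is 7.
Heap D is a plain Nim heap of size 1, so its Grundy value is 1.
By the Sprague-Grundy theorem, the Grundy value of a sum of independent games is the XOR of the component values.
Combined value = 2 ⊕ 0 ⊕ 7 ⊕ 1 = 4.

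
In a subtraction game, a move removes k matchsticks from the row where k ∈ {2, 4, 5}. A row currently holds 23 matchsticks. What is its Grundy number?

1

Build the Grundy sequence with g(k) = mex{g(k−s) : s ∈ {2, 4, 5}, s ≤ k}:
k:     0  1  2  3  4  5  6  7  8  9 10 11 12 13 14 15 16 17 18 19 20 21 22 23
g(k):  0  0  1  1  2  2  3  0  0  1  1  2  2  3  0  0  1  1  2  2  3  0  0  1
So g(23) = 1.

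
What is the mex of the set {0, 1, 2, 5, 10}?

3

The values 0, 1, 2 are all present; 3 is the first non-negative integer missing from the set.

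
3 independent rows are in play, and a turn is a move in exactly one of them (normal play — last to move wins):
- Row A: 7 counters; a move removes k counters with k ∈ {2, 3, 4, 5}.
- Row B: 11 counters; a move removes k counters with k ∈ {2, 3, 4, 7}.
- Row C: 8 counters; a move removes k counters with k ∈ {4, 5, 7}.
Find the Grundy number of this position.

Grundy values for row A (subtraction set {2, 3, 4, 5}):
k:     0  1  2  3  4  5  6  7
g(k):  0  0  1  1  2  2  3  0
So g(7) = 0.
Grundy values for row B (subtraction set {2, 3, 4, 7}):
k:     0  1  2  3  4  5  6  7  8  9 10 11
g(k):  0  0  1  1  2  2  0  3  1  4  2  0
So g(11) = 0.
For row C, compute g(0), g(1), … with moves {4, 5, 7}:
k:     0  1  2  3  4  5  6  7  8
g(k):  0  0  0  0  1  1  1  1  2
So g(8) = 2.
The value of a disjunctive sum is the nim-sum of the parts.
Combined value = 0 ⊕ 0 ⊕ 2 = 2.

2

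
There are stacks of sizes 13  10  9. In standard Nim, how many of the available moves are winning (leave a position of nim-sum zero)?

Nim-sum: 13 ⊕ 10 ⊕ 9 = 14.
The overall nim-sum is X = 14. A stack of size p has a winning move iff p XOR X < p (reduce it to p XOR X).
  13: 13 XOR 14 = 3 < 13 — winning move (to 3).
  10: 10 XOR 14 = 4 < 10 — winning move (to 4).
  9: 9 XOR 14 = 7 < 9 — winning move (to 7).
That gives 3 winning moves.

3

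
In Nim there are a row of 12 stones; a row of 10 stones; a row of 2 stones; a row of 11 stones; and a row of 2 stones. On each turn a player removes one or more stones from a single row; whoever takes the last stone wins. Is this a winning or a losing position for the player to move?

Winning position

In binary:
  1100  (12)
  1010  (10)
  0010  (2)
  1011  (11)
  0010  (2)
  ----
  1101  (13)
The nim-sum is 13 ≠ 0, so this is an N-position: the player to move can win.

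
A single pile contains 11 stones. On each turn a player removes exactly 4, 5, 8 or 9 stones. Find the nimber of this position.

2

Compute g(0), g(1), … for moves {4, 5, 8, 9}:
k:     0  1  2  3  4  5  6  7  8  9 10 11
g(k):  0  0  0  0  1  1  1  1  2  2  2  2
So g(11) = 2.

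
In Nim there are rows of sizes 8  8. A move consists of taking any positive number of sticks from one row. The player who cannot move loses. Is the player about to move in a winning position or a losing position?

Losing position

Compute the nim-sum pairwise:
8 XOR 8 = 0
The nim-sum is 0, so this is a P-position: the player to move is in a losing position under optimal play.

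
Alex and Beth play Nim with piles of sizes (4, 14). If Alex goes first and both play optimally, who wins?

Alex wins

Compute the nim-sum pairwise:
4 ⊕ 14 = 10
The nim-sum is 10 ≠ 0, so this is an N-position: the player to move can win; Alex has a winning move.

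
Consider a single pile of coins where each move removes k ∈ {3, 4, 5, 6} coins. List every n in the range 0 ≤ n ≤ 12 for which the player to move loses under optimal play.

0, 1, 2, 9, 10, 11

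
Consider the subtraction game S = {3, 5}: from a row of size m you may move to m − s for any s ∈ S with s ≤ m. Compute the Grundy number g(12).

Build the Grundy sequence with g(k) = mex{g(k−s) : s ∈ {3, 5}, s ≤ k}:
g(0) = mex{} = 0
g(1) = mex{} = 0
g(2) = mex{} = 0
g(3) = mex{0} = 1
g(4) = mex{0} = 1
g(5) = mex{0} = 1
g(6) = mex{0,1} = 2
g(7) = mex{0,1} = 2
g(8) = mex{1} = 0
g(9) = mex{1,2} = 0
g(10) = mex{1,2} = 0
g(11) = mex{0,2} = 1
g(12) = mex{0,2} = 1
So g(12) = 1.

1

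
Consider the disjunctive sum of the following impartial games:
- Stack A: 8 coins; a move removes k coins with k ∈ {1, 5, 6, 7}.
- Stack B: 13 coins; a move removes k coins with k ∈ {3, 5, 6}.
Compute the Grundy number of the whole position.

Build the Grundy sequence for stack A with g(k) = mex{g(k−s) : s ∈ {1, 5, 6, 7}, s ≤ k}:
k:     0  1  2  3  4  5  6  7  8
g(k):  0  1  0  1  0  1  2  3  2
So g(8) = 2.
Grundy values for stack B (subtraction set {3, 5, 6}):
g(0) = mex{} = 0
g(1) = mex{} = 0
g(2) = mex{} = 0
g(3) = mex{0} = 1
g(4) = mex{0} = 1
g(5) = mex{0} = 1
g(6) = mex{0,1} = 2
g(7) = mex{0,1} = 2
g(8) = mex{0,1} = 2
g(9) = mex{1,2} = 0
g(10) = mex{1,2} = 0
g(11) = mex{1,2} = 0
g(12) = mex{0,2} = 1
g(13) = mex{0,2} = 1
So g(13) = 1.
By the Sprague-Grundy theorem, the Grundy value of a sum of independent games is the XOR of the component values.
Combined value = 2 ⊕ 1 = 3.

3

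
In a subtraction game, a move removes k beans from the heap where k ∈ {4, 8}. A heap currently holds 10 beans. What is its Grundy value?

Grundy values for subtraction set {4, 8}:
k:     0  1  2  3  4  5  6  7  8  9 10
g(k):  0  0  0  0  1  1  1  1  2  2  2
So g(10) = 2.

2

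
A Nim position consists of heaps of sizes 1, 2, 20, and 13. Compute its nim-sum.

26

Nim-sum: 1 XOR 2 XOR 20 XOR 13 = 26.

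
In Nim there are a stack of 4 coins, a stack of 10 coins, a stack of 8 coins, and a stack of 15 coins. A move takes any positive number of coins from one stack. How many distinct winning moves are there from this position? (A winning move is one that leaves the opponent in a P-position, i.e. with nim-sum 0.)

3

Compute the nim-sum pairwise:
4 ⊕ 10 = 14
14 ⊕ 8 = 6
6 ⊕ 15 = 9
The overall nim-sum is X = 9. A stack of size p has a winning move iff p XOR X < p (reduce it to p XOR X).
  4: 4 XOR 9 = 13 ≥ 4 — no move.
  10: 10 XOR 9 = 3 < 10 — winning move (to 3).
  8: 8 XOR 9 = 1 < 8 — winning move (to 1).
  15: 15 XOR 9 = 6 < 15 — winning move (to 6).
That gives 3 winning moves.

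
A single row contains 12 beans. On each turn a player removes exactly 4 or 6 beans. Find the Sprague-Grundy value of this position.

0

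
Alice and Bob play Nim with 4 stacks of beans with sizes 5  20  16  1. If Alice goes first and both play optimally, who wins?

Bitwise XOR of the heap sizes:
  00101  (5)
  10100  (20)
  10000  (16)
  00001  (1)
  -----
  00000  (0)
The nim-sum is 0, so this is a P-position: the player to move is in a losing position under optimal play; Alice is about to move from it and so loses — Bob wins.

Bob wins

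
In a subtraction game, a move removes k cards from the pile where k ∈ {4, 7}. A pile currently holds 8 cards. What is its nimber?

2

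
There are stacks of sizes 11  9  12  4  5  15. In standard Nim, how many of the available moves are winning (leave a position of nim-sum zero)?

0

Compute the nim-sum pairwise:
11 XOR 9 = 2
2 XOR 12 = 14
14 XOR 4 = 10
10 XOR 5 = 15
15 XOR 15 = 0
The nim-sum is already 0, so every move leaves a nonzero nim-sum — there are no winning moves.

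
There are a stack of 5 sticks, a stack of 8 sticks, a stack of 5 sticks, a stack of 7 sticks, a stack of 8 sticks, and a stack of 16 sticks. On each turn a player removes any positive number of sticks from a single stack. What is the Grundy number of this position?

In binary:
  00101  (5)
  01000  (8)
  00101  (5)
  00111  (7)
  01000  (8)
  10000  (16)
  -----
  10111  (23)

23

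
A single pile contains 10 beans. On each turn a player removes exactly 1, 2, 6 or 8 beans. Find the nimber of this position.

0

Build the Grundy sequence with g(k) = mex{g(k−s) : s ∈ {1, 2, 6, 8}, s ≤ k}:
k:     0  1  2  3  4  5  6  7  8  9 10
g(k):  0  1  2  0  1  2  3  0  1  2  0
So g(10) = 0.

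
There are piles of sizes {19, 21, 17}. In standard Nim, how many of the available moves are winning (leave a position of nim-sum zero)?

Write each in binary and XOR column by column:
  10011  (19)
  10101  (21)
  10001  (17)
  -----
  10111  (23)
The overall nim-sum is X = 23. A pile of size p has a winning move iff p XOR X < p (reduce it to p XOR X).
  19: 19 XOR 23 = 4 < 19 — winning move (to 4).
  21: 21 XOR 23 = 2 < 21 — winning move (to 2).
  17: 17 XOR 23 = 6 < 17 — winning move (to 6).
That gives 3 winning moves.

3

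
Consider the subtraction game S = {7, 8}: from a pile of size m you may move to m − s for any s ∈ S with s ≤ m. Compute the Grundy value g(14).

2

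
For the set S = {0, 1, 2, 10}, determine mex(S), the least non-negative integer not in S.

The values 0, 1, 2 are all present; 3 is the first non-negative integer missing from the set.

3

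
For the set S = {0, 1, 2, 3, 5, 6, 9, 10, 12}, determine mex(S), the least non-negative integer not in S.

4

The values 0, 1, 2, 3 are all present; 4 is the first non-negative integer missing from the set.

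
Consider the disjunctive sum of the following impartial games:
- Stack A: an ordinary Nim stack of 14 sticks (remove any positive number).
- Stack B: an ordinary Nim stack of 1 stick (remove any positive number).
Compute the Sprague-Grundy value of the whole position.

15

Stack A is a plain Nim stack of size 14, so its Grundy value is 14.
Stack B is a plain Nim stack of size 1, so its Grundy value is 1.
The value of a disjunctive sum is the nim-sum of the parts.
Combined value = 14 XOR 1 = 15.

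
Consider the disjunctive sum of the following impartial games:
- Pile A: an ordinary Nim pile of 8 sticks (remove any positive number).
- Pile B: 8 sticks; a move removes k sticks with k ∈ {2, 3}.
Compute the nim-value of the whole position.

Pile A is a plain Nim pile of size 8, so its Grundy value is 8.
Build the Grundy sequence for pile B with g(k) = mex{g(k−s) : s ∈ {2, 3}, s ≤ k}:
k:     0  1  2  3  4  5  6  7  8
g(k):  0  0  1  1  2  0  0  1  1
So g(8) = 1.
By the Sprague-Grundy theorem, the Grundy value of a sum of independent games is the XOR of the component values.
Combined value = 8 XOR 1 = 9.

9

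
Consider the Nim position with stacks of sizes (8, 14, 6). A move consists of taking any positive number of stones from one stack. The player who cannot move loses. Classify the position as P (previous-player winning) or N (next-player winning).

Nim-sum: 8 ⊕ 14 ⊕ 6 = 0.
The nim-sum is 0, so this is a P-position: the player to move is in a losing position under optimal play.

P-position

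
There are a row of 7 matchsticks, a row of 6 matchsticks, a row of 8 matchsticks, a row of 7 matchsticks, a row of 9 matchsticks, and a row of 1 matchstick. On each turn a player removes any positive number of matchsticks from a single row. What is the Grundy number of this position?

6

Nim-sum: 7 XOR 6 XOR 8 XOR 7 XOR 9 XOR 1 = 6.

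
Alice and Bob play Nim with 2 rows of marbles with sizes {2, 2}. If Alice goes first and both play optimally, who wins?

Bob wins

Nim-sum: 2 XOR 2 = 0.
The nim-sum is 0, so this is a P-position: the player to move is in a losing position under optimal play; Alice is about to move from it and so loses — Bob wins.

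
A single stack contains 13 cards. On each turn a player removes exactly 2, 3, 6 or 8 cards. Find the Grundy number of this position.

2

Build the Grundy sequence with g(k) = mex{g(k−s) : s ∈ {2, 3, 6, 8}, s ≤ k}:
g(0) = mex{} = 0
g(1) = mex{} = 0
g(2) = mex{0} = 1
g(3) = mex{0} = 1
g(4) = mex{0,1} = 2
g(5) = mex{1} = 0
g(6) = mex{0,1,2} = 3
g(7) = mex{0,2} = 1
g(8) = mex{0,1,3} = 2
g(9) = mex{0,1,3} = 2
g(10) = mex{1,2} = 0
g(11) = mex{0,1,2} = 3
g(12) = mex{0,2,3} = 1
g(13) = mex{0,1,3} = 2
So g(13) = 2.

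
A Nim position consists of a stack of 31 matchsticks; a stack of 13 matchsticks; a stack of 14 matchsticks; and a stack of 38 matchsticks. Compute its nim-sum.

58

Nim-sum: 31 ⊕ 13 ⊕ 14 ⊕ 38 = 58.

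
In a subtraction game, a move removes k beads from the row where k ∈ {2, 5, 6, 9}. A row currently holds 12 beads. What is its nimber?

Compute g(0), g(1), … for moves {2, 5, 6, 9}:
k:     0  1  2  3  4  5  6  7  8  9 10 11 12
g(k):  0  0  1  1  0  2  1  3  0  2  1  0  0
So g(12) = 0.

0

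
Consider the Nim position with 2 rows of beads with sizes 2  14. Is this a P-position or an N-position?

N-position

Nim-sum: 2 ^ 14 = 12.
The nim-sum is 12 ≠ 0, so this is an N-position: the player to move can win.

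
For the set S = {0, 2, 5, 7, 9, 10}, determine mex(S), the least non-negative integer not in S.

0 is in the set but 1 is not, so the mex is 1.

1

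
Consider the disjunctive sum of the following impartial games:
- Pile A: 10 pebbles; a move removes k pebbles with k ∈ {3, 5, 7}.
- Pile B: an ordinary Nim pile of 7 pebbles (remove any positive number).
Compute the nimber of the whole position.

Build the Grundy sequence for pile A with g(k) = mex{g(k−s) : s ∈ {3, 5, 7}, s ≤ k}:
k:     0  1  2  3  4  5  6  7  8  9 10
g(k):  0  0  0  1  1  1  2  2  2  3  0
So g(10) = 0.
Pile B is a plain Nim pile of size 7, so its Grundy value is 7.
The value of a disjunctive sum is the nim-sum of the parts.
Combined value = 0 ⊕ 7 = 7.

7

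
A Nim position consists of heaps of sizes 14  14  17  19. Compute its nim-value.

2

In binary:
  01110  (14)
  01110  (14)
  10001  (17)
  10011  (19)
  -----
  00010  (2)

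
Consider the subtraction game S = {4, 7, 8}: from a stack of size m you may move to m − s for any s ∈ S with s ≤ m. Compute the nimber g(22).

2

Grundy values for subtraction set {4, 7, 8}:
k:     0  1  2  3  4  5  6  7  8  9 10 11 12 13 14 15 16 17 18 19 20 21 22
g(k):  0  0  0  0  1  1  1  1  2  2  2  2  0  0  0  0  1  1  1  1  2  2  2
So g(22) = 2.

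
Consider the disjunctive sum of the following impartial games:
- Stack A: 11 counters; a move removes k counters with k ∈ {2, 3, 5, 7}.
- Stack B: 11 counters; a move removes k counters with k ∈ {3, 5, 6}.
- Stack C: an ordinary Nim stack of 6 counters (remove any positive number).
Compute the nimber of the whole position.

Build the Grundy sequence for stack A with g(k) = mex{g(k−s) : s ∈ {2, 3, 5, 7}, s ≤ k}:
g(0) = mex{} = 0
g(1) = mex{} = 0
g(2) = mex{0} = 1
g(3) = mex{0} = 1
g(4) = mex{0,1} = 2
g(5) = mex{0,1} = 2
g(6) = mex{0,1,2} = 3
g(7) = mex{0,1,2} = 3
g(8) = mex{0,1,2,3} = 4
g(9) = mex{1,2,3} = 0
g(10) = mex{1,2,3,4} = 0
g(11) = mex{0,2,3,4} = 1
So g(11) = 1.
For stack B, compute g(0), g(1), … with moves {3, 5, 6}:
k:     0  1  2  3  4  5  6  7  8  9 10 11
g(k):  0  0  0  1  1  1  2  2  2  0  0  0
So g(11) = 0.
Stack C is a plain Nim stack of size 6, so its Grundy value is 6.
By the Sprague-Grundy theorem, the Grundy value of a sum of independent games is the XOR of the component values.
Combined value = 1 ⊕ 0 ⊕ 6 = 7.

7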